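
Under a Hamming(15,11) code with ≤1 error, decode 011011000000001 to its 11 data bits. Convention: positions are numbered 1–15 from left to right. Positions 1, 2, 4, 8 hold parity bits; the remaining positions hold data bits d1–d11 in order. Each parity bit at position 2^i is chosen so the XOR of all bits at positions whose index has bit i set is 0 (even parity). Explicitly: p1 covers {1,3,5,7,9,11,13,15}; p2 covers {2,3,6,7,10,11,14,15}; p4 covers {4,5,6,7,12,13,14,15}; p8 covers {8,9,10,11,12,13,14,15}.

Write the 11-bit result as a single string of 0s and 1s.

11100000101

s1 (pos 1,3,5,7,9,11,13,15): 0⊕1⊕1⊕0⊕0⊕0⊕0⊕1 = 1
s2 (pos 2,3,6,7,10,11,14,15): 1⊕1⊕1⊕0⊕0⊕0⊕0⊕1 = 0
s4 (pos 4,5,6,7,12,13,14,15): 0⊕1⊕1⊕0⊕0⊕0⊕0⊕1 = 1
s8 (pos 8,9,10,11,12,13,14,15): 0⊕0⊕0⊕0⊕0⊕0⊕0⊕1 = 1
Syndrome s8…s1 = 1101 → error at position 13.
Flip position 13: 011011000000001 → 011011000000101
Read data bits from positions 3,5,6,7,9,10,11,12,13,14,15: 11100000101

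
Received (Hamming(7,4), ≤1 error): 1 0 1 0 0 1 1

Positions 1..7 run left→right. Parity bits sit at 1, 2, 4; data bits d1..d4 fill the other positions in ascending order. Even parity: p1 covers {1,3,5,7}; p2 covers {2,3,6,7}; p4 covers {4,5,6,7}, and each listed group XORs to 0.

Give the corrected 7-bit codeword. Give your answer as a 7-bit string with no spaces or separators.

1000011

s1 (pos 1,3,5,7): 1⊕1⊕0⊕1 = 1
s2 (pos 2,3,6,7): 0⊕1⊕1⊕1 = 1
s4 (pos 4,5,6,7): 0⊕0⊕1⊕1 = 0
Syndrome s4…s1 = 011 → error at position 3.
Flip position 3: 1010011 → 1000011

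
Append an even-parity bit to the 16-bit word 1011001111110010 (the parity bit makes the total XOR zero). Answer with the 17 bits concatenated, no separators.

XOR of the 16 data bits: 1⊕0⊕1⊕1⊕0⊕0⊕1⊕1⊕1⊕1⊕1⊕1⊕0⊕0⊕1⊕0 = 0
Parity bit = 0 (so all 17 bits XOR to 0).

10110011111100100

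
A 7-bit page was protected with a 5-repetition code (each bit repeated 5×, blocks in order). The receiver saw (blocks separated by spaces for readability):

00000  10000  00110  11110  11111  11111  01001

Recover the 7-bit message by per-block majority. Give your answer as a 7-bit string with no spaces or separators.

0001110

Block 1 (00000): 0 ones → 0
Block 2 (10000): 1 one → 0
Block 3 (00110): 2 ones → 0
Block 4 (11110): 4 ones → 1
Block 5 (11111): 5 ones → 1
Block 6 (11111): 5 ones → 1
Block 7 (01001): 2 ones → 0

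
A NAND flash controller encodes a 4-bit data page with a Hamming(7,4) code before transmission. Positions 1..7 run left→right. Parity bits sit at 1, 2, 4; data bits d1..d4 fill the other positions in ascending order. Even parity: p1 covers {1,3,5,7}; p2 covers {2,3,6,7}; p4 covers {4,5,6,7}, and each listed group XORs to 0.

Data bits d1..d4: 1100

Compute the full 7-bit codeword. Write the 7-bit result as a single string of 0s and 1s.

Place data at non-parity positions: p1 p2 1 p4 1 0 0
p1 (pos 1,3,5,7): XOR of data positions = 1⊕1⊕0 = 0
p2 (pos 2,3,6,7): XOR of data positions = 1⊕0⊕0 = 1
p4 (pos 4,5,6,7): XOR of data positions = 1⊕0⊕0 = 1
Codeword: 0111100

0111100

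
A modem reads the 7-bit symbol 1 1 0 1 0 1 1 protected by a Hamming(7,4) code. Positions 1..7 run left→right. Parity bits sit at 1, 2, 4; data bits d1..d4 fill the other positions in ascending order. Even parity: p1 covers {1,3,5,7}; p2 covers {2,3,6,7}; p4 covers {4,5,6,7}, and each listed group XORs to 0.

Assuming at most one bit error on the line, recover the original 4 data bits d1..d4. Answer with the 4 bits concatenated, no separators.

0001

s1 (pos 1,3,5,7): 1⊕0⊕0⊕1 = 0
s2 (pos 2,3,6,7): 1⊕0⊕1⊕1 = 1
s4 (pos 4,5,6,7): 1⊕0⊕1⊕1 = 1
Syndrome s4…s1 = 110 → error at position 6.
Flip position 6: 1101011 → 1101001
Read data bits from positions 3,5,6,7: 0001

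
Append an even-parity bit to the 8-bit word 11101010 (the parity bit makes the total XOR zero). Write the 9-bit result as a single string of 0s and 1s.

111010101

XOR of the 8 data bits: 1⊕1⊕1⊕0⊕1⊕0⊕1⊕0 = 1
Parity bit = 1 (so all 9 bits XOR to 0).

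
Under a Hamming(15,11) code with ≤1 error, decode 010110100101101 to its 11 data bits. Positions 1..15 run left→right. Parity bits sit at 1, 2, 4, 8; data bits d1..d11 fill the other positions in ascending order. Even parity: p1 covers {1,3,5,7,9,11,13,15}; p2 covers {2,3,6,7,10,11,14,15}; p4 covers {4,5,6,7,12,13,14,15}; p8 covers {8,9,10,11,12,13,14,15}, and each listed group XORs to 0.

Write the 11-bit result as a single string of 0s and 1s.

s1 (pos 1,3,5,7,9,11,13,15): 0⊕0⊕1⊕1⊕0⊕0⊕1⊕1 = 0
s2 (pos 2,3,6,7,10,11,14,15): 1⊕0⊕0⊕1⊕1⊕0⊕0⊕1 = 0
s4 (pos 4,5,6,7,12,13,14,15): 1⊕1⊕0⊕1⊕1⊕1⊕0⊕1 = 0
s8 (pos 8,9,10,11,12,13,14,15): 0⊕0⊕1⊕0⊕1⊕1⊕0⊕1 = 0
Syndrome s8…s1 = 0000 → no error.
Read data bits from positions 3,5,6,7,9,10,11,12,13,14,15: 01010101101

01010101101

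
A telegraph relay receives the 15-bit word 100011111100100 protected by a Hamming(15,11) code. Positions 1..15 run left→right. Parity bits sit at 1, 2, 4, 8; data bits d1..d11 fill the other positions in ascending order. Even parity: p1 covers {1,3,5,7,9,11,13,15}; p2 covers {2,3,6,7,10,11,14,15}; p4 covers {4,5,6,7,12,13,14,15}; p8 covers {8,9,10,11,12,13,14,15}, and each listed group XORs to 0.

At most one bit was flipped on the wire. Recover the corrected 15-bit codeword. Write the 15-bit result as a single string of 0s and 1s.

101011111100100

s1 (pos 1,3,5,7,9,11,13,15): 1⊕0⊕1⊕1⊕1⊕0⊕1⊕0 = 1
s2 (pos 2,3,6,7,10,11,14,15): 0⊕0⊕1⊕1⊕1⊕0⊕0⊕0 = 1
s4 (pos 4,5,6,7,12,13,14,15): 0⊕1⊕1⊕1⊕0⊕1⊕0⊕0 = 0
s8 (pos 8,9,10,11,12,13,14,15): 1⊕1⊕1⊕0⊕0⊕1⊕0⊕0 = 0
Syndrome s8…s1 = 0011 → error at position 3.
Flip position 3: 100011111100100 → 101011111100100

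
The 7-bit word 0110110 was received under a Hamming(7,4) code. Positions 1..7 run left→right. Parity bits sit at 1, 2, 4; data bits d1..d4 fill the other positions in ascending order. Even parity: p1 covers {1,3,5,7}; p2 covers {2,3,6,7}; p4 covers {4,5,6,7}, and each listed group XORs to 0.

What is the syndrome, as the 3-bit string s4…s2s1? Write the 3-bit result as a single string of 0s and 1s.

s1 (pos 1,3,5,7): 0⊕1⊕1⊕0 = 0
s2 (pos 2,3,6,7): 1⊕1⊕1⊕0 = 1
s4 (pos 4,5,6,7): 0⊕1⊕1⊕0 = 0
Syndrome s4…s1 = 010 → error at position 2.

010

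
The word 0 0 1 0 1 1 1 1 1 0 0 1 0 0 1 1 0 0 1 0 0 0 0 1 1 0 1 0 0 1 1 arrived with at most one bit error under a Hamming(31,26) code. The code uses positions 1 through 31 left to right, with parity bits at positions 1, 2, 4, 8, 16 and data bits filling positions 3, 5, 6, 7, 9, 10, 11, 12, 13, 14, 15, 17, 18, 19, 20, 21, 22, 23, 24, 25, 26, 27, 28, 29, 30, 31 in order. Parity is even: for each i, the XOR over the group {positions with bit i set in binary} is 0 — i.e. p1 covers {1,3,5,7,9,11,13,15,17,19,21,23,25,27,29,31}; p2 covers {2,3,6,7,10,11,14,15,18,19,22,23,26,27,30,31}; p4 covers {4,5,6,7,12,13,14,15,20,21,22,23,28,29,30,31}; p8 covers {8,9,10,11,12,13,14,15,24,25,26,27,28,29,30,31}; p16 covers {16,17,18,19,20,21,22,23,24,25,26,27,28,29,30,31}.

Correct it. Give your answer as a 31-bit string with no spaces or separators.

s1 (pos 1,3,5,7,9,11,13,15,17,19,21,23,25,27,29,31): 0⊕1⊕1⊕1⊕1⊕0⊕0⊕1⊕0⊕1⊕0⊕0⊕1⊕1⊕0⊕1 = 1
s2 (pos 2,3,6,7,10,11,14,15,18,19,22,23,26,27,30,31): 0⊕1⊕1⊕1⊕0⊕0⊕0⊕1⊕0⊕1⊕0⊕0⊕0⊕1⊕1⊕1 = 0
s4 (pos 4,5,6,7,12,13,14,15,20,21,22,23,28,29,30,31): 0⊕1⊕1⊕1⊕1⊕0⊕0⊕1⊕0⊕0⊕0⊕0⊕0⊕0⊕1⊕1 = 1
s8 (pos 8,9,10,11,12,13,14,15,24,25,26,27,28,29,30,31): 1⊕1⊕0⊕0⊕1⊕0⊕0⊕1⊕1⊕1⊕0⊕1⊕0⊕0⊕1⊕1 = 1
s16 (pos 16,17,18,19,20,21,22,23,24,25,26,27,28,29,30,31): 1⊕0⊕0⊕1⊕0⊕0⊕0⊕0⊕1⊕1⊕0⊕1⊕0⊕0⊕1⊕1 = 1
Syndrome s16…s1 = 11101 → error at position 29.
Flip position 29: 0010111110010011001000011010011 → 0010111110010011001000011010111

0010111110010011001000011010111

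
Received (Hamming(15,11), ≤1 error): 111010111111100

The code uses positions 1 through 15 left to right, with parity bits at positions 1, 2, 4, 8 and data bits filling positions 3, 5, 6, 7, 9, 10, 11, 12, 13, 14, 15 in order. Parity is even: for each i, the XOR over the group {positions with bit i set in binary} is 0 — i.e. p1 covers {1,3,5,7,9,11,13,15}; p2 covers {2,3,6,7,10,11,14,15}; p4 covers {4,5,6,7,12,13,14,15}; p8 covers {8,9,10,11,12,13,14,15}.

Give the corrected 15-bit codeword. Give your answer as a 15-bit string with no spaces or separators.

110010111111100

s1 (pos 1,3,5,7,9,11,13,15): 1⊕1⊕1⊕1⊕1⊕1⊕1⊕0 = 1
s2 (pos 2,3,6,7,10,11,14,15): 1⊕1⊕0⊕1⊕1⊕1⊕0⊕0 = 1
s4 (pos 4,5,6,7,12,13,14,15): 0⊕1⊕0⊕1⊕1⊕1⊕0⊕0 = 0
s8 (pos 8,9,10,11,12,13,14,15): 1⊕1⊕1⊕1⊕1⊕1⊕0⊕0 = 0
Syndrome s8…s1 = 0011 → error at position 3.
Flip position 3: 111010111111100 → 110010111111100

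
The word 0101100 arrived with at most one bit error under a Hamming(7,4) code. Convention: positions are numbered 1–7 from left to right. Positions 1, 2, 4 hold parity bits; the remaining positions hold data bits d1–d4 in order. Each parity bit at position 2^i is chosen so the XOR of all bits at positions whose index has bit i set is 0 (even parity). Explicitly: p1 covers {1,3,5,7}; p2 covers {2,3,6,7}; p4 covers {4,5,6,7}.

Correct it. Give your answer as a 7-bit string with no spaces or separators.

s1 (pos 1,3,5,7): 0⊕0⊕1⊕0 = 1
s2 (pos 2,3,6,7): 1⊕0⊕0⊕0 = 1
s4 (pos 4,5,6,7): 1⊕1⊕0⊕0 = 0
Syndrome s4…s1 = 011 → error at position 3.
Flip position 3: 0101100 → 0111100

0111100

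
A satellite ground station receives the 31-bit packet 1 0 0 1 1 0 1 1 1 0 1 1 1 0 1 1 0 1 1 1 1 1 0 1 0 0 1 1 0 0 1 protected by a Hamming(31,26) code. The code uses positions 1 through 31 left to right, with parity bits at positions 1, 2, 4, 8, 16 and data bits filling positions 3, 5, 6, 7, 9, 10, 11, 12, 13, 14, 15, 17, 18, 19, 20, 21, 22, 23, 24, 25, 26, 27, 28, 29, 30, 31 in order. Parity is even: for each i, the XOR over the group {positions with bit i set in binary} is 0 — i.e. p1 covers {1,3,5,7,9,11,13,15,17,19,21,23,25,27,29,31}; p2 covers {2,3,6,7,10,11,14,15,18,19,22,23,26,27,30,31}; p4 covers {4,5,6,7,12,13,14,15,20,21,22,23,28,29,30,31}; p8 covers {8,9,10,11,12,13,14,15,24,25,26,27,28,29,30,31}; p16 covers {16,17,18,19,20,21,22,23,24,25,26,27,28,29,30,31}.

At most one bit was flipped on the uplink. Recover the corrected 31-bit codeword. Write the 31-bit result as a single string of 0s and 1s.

1001001110111011011111010011001

s1 (pos 1,3,5,7,9,11,13,15,17,19,21,23,25,27,29,31): 1⊕0⊕1⊕1⊕1⊕1⊕1⊕1⊕0⊕1⊕1⊕0⊕0⊕1⊕0⊕1 = 1
s2 (pos 2,3,6,7,10,11,14,15,18,19,22,23,26,27,30,31): 0⊕0⊕0⊕1⊕0⊕1⊕0⊕1⊕1⊕1⊕1⊕0⊕0⊕1⊕0⊕1 = 0
s4 (pos 4,5,6,7,12,13,14,15,20,21,22,23,28,29,30,31): 1⊕1⊕0⊕1⊕1⊕1⊕0⊕1⊕1⊕1⊕1⊕0⊕1⊕0⊕0⊕1 = 1
s8 (pos 8,9,10,11,12,13,14,15,24,25,26,27,28,29,30,31): 1⊕1⊕0⊕1⊕1⊕1⊕0⊕1⊕1⊕0⊕0⊕1⊕1⊕0⊕0⊕1 = 0
s16 (pos 16,17,18,19,20,21,22,23,24,25,26,27,28,29,30,31): 1⊕0⊕1⊕1⊕1⊕1⊕1⊕0⊕1⊕0⊕0⊕1⊕1⊕0⊕0⊕1 = 0
Syndrome s16…s1 = 00101 → error at position 5.
Flip position 5: 1001101110111011011111010011001 → 1001001110111011011111010011001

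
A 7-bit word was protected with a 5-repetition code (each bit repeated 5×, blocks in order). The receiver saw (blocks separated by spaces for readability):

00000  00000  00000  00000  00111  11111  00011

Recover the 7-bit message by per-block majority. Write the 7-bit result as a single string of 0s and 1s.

Block 1 (00000): 0 ones → 0
Block 2 (00000): 0 ones → 0
Block 3 (00000): 0 ones → 0
Block 4 (00000): 0 ones → 0
Block 5 (00111): 3 ones → 1
Block 6 (11111): 5 ones → 1
Block 7 (00011): 2 ones → 0

0000110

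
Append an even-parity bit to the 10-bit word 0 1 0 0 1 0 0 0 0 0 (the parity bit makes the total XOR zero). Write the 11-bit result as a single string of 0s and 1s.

XOR of the 10 data bits: 0⊕1⊕0⊕0⊕1⊕0⊕0⊕0⊕0⊕0 = 0
Parity bit = 0 (so all 11 bits XOR to 0).

01001000000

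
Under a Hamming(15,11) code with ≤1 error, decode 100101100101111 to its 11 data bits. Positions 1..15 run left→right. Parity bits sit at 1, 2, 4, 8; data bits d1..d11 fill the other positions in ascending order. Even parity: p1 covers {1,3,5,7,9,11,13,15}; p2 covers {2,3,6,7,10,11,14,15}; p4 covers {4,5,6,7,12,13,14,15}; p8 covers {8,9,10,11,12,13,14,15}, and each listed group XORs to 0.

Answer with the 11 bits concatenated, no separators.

s1 (pos 1,3,5,7,9,11,13,15): 1⊕0⊕0⊕1⊕0⊕0⊕1⊕1 = 0
s2 (pos 2,3,6,7,10,11,14,15): 0⊕0⊕1⊕1⊕1⊕0⊕1⊕1 = 1
s4 (pos 4,5,6,7,12,13,14,15): 1⊕0⊕1⊕1⊕1⊕1⊕1⊕1 = 1
s8 (pos 8,9,10,11,12,13,14,15): 0⊕0⊕1⊕0⊕1⊕1⊕1⊕1 = 1
Syndrome s8…s1 = 1110 → error at position 14.
Flip position 14: 100101100101111 → 100101100101101
Read data bits from positions 3,5,6,7,9,10,11,12,13,14,15: 00110101101

00110101101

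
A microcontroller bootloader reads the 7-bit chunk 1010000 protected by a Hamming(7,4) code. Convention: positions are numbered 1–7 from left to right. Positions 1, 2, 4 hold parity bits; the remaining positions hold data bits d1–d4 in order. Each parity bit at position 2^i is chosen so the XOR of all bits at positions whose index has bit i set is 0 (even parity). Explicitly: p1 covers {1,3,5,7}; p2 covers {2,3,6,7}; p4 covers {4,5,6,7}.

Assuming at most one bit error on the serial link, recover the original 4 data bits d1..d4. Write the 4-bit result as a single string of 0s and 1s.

s1 (pos 1,3,5,7): 1⊕1⊕0⊕0 = 0
s2 (pos 2,3,6,7): 0⊕1⊕0⊕0 = 1
s4 (pos 4,5,6,7): 0⊕0⊕0⊕0 = 0
Syndrome s4…s1 = 010 → error at position 2.
Flip position 2: 1010000 → 1110000
Read data bits from positions 3,5,6,7: 1000

1000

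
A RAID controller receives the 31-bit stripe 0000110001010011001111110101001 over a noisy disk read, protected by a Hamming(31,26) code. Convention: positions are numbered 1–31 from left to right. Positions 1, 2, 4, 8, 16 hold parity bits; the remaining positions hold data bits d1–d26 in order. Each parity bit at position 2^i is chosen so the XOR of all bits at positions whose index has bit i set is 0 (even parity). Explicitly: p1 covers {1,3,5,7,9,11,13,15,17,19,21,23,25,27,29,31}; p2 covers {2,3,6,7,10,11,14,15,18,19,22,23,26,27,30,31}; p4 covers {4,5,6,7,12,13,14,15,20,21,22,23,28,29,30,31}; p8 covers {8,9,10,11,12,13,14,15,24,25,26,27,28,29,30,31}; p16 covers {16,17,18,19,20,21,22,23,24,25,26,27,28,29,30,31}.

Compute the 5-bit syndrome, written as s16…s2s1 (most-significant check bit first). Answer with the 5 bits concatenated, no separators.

01000

s1 (pos 1,3,5,7,9,11,13,15,17,19,21,23,25,27,29,31): 0⊕0⊕1⊕0⊕0⊕0⊕0⊕1⊕0⊕1⊕1⊕1⊕0⊕0⊕0⊕1 = 0
s2 (pos 2,3,6,7,10,11,14,15,18,19,22,23,26,27,30,31): 0⊕0⊕1⊕0⊕1⊕0⊕0⊕1⊕0⊕1⊕1⊕1⊕1⊕0⊕0⊕1 = 0
s4 (pos 4,5,6,7,12,13,14,15,20,21,22,23,28,29,30,31): 0⊕1⊕1⊕0⊕1⊕0⊕0⊕1⊕1⊕1⊕1⊕1⊕1⊕0⊕0⊕1 = 0
s8 (pos 8,9,10,11,12,13,14,15,24,25,26,27,28,29,30,31): 0⊕0⊕1⊕0⊕1⊕0⊕0⊕1⊕1⊕0⊕1⊕0⊕1⊕0⊕0⊕1 = 1
s16 (pos 16,17,18,19,20,21,22,23,24,25,26,27,28,29,30,31): 1⊕0⊕0⊕1⊕1⊕1⊕1⊕1⊕1⊕0⊕1⊕0⊕1⊕0⊕0⊕1 = 0
Syndrome s16…s1 = 01000 → error at position 8.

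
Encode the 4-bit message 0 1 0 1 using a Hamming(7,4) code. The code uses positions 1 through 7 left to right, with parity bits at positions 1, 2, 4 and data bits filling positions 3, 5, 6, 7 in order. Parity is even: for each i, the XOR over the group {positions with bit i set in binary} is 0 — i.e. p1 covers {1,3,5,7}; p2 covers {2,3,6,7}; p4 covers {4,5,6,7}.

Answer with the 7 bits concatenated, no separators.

0100101

Place data at non-parity positions: p1 p2 0 p4 1 0 1
p1 (pos 1,3,5,7): XOR of data positions = 0⊕1⊕1 = 0
p2 (pos 2,3,6,7): XOR of data positions = 0⊕0⊕1 = 1
p4 (pos 4,5,6,7): XOR of data positions = 1⊕0⊕1 = 0
Codeword: 0100101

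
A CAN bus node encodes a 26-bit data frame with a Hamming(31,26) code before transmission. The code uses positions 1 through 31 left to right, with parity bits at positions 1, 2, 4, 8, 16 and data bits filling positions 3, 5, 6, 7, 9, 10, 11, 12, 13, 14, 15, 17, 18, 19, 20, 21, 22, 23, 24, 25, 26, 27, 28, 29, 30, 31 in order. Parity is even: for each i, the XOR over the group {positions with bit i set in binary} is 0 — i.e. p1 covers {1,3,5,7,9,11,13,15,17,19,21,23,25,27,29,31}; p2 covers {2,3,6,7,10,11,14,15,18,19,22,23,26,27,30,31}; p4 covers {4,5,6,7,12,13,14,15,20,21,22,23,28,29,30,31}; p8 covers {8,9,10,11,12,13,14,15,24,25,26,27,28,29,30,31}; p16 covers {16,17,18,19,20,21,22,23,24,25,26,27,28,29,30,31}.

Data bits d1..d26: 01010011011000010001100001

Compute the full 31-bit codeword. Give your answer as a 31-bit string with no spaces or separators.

Place data at non-parity positions: p1 p2 0 p4 1 0 1 p8 0 0 1 1 0 1 1 p16 0 0 0 0 1 0 0 0 1 1 0 0 0 0 1
p1 (pos 1,3,5,7,9,11,13,15,17,19,21,23,25,27,29,31): XOR of data positions = 0⊕1⊕1⊕0⊕1⊕0⊕1⊕0⊕0⊕1⊕0⊕1⊕0⊕0⊕1 = 1
p2 (pos 2,3,6,7,10,11,14,15,18,19,22,23,26,27,30,31): XOR of data positions = 0⊕0⊕1⊕0⊕1⊕1⊕1⊕0⊕0⊕0⊕0⊕1⊕0⊕0⊕1 = 0
p4 (pos 4,5,6,7,12,13,14,15,20,21,22,23,28,29,30,31): XOR of data positions = 1⊕0⊕1⊕1⊕0⊕1⊕1⊕0⊕1⊕0⊕0⊕0⊕0⊕0⊕1 = 1
p8 (pos 8,9,10,11,12,13,14,15,24,25,26,27,28,29,30,31): XOR of data positions = 0⊕0⊕1⊕1⊕0⊕1⊕1⊕0⊕1⊕1⊕0⊕0⊕0⊕0⊕1 = 1
p16 (pos 16,17,18,19,20,21,22,23,24,25,26,27,28,29,30,31): XOR of data positions = 0⊕0⊕0⊕0⊕1⊕0⊕0⊕0⊕1⊕1⊕0⊕0⊕0⊕0⊕1 = 0
Codeword: 1001101100110110000010001100001

1001101100110110000010001100001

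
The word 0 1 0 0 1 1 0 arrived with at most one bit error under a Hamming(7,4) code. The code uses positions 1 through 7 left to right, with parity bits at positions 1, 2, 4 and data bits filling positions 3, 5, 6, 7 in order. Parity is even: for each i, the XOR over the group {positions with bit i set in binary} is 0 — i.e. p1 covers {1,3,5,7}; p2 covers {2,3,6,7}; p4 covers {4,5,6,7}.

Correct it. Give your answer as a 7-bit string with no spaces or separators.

s1 (pos 1,3,5,7): 0⊕0⊕1⊕0 = 1
s2 (pos 2,3,6,7): 1⊕0⊕1⊕0 = 0
s4 (pos 4,5,6,7): 0⊕1⊕1⊕0 = 0
Syndrome s4…s1 = 001 → error at position 1.
Flip position 1: 0100110 → 1100110

1100110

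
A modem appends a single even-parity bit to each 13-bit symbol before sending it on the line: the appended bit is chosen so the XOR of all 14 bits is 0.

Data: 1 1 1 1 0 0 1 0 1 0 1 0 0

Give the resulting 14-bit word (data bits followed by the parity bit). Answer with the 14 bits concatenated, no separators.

11110010101001

XOR of the 13 data bits: 1⊕1⊕1⊕1⊕0⊕0⊕1⊕0⊕1⊕0⊕1⊕0⊕0 = 1
Parity bit = 1 (so all 14 bits XOR to 0).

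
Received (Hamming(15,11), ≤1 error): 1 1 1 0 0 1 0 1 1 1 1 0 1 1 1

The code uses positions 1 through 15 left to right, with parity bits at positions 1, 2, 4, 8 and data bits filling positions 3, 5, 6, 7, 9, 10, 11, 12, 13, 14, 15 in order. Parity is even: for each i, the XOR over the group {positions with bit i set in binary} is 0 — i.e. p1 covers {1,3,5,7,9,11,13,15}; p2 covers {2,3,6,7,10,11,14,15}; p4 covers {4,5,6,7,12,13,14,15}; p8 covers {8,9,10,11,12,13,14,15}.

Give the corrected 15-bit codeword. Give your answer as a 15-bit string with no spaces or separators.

111001011010111

s1 (pos 1,3,5,7,9,11,13,15): 1⊕1⊕0⊕0⊕1⊕1⊕1⊕1 = 0
s2 (pos 2,3,6,7,10,11,14,15): 1⊕1⊕1⊕0⊕1⊕1⊕1⊕1 = 1
s4 (pos 4,5,6,7,12,13,14,15): 0⊕0⊕1⊕0⊕0⊕1⊕1⊕1 = 0
s8 (pos 8,9,10,11,12,13,14,15): 1⊕1⊕1⊕1⊕0⊕1⊕1⊕1 = 1
Syndrome s8…s1 = 1010 → error at position 10.
Flip position 10: 111001011110111 → 111001011010111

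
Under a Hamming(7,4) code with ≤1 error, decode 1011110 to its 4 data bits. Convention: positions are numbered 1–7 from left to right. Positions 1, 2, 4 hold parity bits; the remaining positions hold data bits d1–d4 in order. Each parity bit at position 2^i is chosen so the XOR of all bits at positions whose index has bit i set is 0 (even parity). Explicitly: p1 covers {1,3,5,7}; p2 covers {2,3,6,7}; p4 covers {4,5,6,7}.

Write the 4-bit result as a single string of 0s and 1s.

s1 (pos 1,3,5,7): 1⊕1⊕1⊕0 = 1
s2 (pos 2,3,6,7): 0⊕1⊕1⊕0 = 0
s4 (pos 4,5,6,7): 1⊕1⊕1⊕0 = 1
Syndrome s4…s1 = 101 → error at position 5.
Flip position 5: 1011110 → 1011010
Read data bits from positions 3,5,6,7: 1010

1010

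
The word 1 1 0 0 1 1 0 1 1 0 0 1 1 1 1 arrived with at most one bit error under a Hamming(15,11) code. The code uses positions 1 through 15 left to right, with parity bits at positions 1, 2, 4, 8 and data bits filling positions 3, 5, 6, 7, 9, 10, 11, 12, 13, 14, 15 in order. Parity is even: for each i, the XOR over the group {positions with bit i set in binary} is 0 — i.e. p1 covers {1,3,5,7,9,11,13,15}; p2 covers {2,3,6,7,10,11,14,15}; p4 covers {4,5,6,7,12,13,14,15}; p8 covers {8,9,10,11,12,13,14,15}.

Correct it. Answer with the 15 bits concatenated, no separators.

s1 (pos 1,3,5,7,9,11,13,15): 1⊕0⊕1⊕0⊕1⊕0⊕1⊕1 = 1
s2 (pos 2,3,6,7,10,11,14,15): 1⊕0⊕1⊕0⊕0⊕0⊕1⊕1 = 0
s4 (pos 4,5,6,7,12,13,14,15): 0⊕1⊕1⊕0⊕1⊕1⊕1⊕1 = 0
s8 (pos 8,9,10,11,12,13,14,15): 1⊕1⊕0⊕0⊕1⊕1⊕1⊕1 = 0
Syndrome s8…s1 = 0001 → error at position 1.
Flip position 1: 110011011001111 → 010011011001111

010011011001111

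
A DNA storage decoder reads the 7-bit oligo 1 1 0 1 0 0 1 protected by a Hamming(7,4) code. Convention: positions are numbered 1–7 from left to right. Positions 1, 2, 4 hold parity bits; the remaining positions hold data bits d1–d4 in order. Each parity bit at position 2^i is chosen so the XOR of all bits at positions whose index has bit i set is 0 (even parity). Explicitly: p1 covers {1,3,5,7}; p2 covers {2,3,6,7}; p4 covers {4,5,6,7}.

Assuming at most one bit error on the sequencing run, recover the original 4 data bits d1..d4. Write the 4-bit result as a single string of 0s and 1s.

s1 (pos 1,3,5,7): 1⊕0⊕0⊕1 = 0
s2 (pos 2,3,6,7): 1⊕0⊕0⊕1 = 0
s4 (pos 4,5,6,7): 1⊕0⊕0⊕1 = 0
Syndrome s4…s1 = 000 → no error.
Read data bits from positions 3,5,6,7: 0001

0001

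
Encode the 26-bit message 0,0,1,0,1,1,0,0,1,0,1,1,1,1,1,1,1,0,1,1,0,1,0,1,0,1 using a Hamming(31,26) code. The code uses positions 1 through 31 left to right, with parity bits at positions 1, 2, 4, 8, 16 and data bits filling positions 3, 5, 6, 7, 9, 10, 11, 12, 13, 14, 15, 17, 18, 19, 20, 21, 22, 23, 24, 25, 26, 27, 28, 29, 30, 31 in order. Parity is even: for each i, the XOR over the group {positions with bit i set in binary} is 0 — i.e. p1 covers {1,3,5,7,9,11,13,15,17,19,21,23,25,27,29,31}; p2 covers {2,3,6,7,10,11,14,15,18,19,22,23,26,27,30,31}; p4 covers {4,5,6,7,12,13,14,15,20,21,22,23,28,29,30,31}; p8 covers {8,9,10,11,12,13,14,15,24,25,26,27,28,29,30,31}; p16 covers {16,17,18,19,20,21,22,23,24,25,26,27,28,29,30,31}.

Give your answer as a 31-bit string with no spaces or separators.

0000010111001011111111011010101

Place data at non-parity positions: p1 p2 0 p4 0 1 0 p8 1 1 0 0 1 0 1 p16 1 1 1 1 1 1 0 1 1 0 1 0 1 0 1
p1 (pos 1,3,5,7,9,11,13,15,17,19,21,23,25,27,29,31): XOR of data positions = 0⊕0⊕0⊕1⊕0⊕1⊕1⊕1⊕1⊕1⊕0⊕1⊕1⊕1⊕1 = 0
p2 (pos 2,3,6,7,10,11,14,15,18,19,22,23,26,27,30,31): XOR of data positions = 0⊕1⊕0⊕1⊕0⊕0⊕1⊕1⊕1⊕1⊕0⊕0⊕1⊕0⊕1 = 0
p4 (pos 4,5,6,7,12,13,14,15,20,21,22,23,28,29,30,31): XOR of data positions = 0⊕1⊕0⊕0⊕1⊕0⊕1⊕1⊕1⊕1⊕0⊕0⊕1⊕0⊕1 = 0
p8 (pos 8,9,10,11,12,13,14,15,24,25,26,27,28,29,30,31): XOR of data positions = 1⊕1⊕0⊕0⊕1⊕0⊕1⊕1⊕1⊕0⊕1⊕0⊕1⊕0⊕1 = 1
p16 (pos 16,17,18,19,20,21,22,23,24,25,26,27,28,29,30,31): XOR of data positions = 1⊕1⊕1⊕1⊕1⊕1⊕0⊕1⊕1⊕0⊕1⊕0⊕1⊕0⊕1 = 1
Codeword: 0000010111001011111111011010101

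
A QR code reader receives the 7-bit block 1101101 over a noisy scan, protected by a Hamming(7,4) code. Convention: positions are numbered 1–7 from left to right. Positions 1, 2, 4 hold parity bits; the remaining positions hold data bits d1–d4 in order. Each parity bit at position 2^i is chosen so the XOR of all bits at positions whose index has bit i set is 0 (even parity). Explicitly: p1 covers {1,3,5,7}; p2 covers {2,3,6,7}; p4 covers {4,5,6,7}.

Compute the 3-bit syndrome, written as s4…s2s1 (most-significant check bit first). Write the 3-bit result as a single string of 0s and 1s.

101

s1 (pos 1,3,5,7): 1⊕0⊕1⊕1 = 1
s2 (pos 2,3,6,7): 1⊕0⊕0⊕1 = 0
s4 (pos 4,5,6,7): 1⊕1⊕0⊕1 = 1
Syndrome s4…s1 = 101 → error at position 5.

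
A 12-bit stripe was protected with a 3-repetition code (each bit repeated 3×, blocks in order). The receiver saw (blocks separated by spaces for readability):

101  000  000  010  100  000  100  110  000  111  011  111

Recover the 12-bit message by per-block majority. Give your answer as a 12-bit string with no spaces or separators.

100000010111

Block 1 (101): 2 ones → 1
Block 2 (000): 0 ones → 0
Block 3 (000): 0 ones → 0
Block 4 (010): 1 one → 0
Block 5 (100): 1 one → 0
Block 6 (000): 0 ones → 0
Block 7 (100): 1 one → 0
Block 8 (110): 2 ones → 1
Block 9 (000): 0 ones → 0
Block 10 (111): 3 ones → 1
Block 11 (011): 2 ones → 1
Block 12 (111): 3 ones → 1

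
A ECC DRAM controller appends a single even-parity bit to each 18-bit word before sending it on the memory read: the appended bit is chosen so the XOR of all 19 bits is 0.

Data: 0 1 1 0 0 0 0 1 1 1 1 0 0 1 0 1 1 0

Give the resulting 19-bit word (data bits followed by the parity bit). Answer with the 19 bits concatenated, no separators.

XOR of the 18 data bits: 0⊕1⊕1⊕0⊕0⊕0⊕0⊕1⊕1⊕1⊕1⊕0⊕0⊕1⊕0⊕1⊕1⊕0 = 1
Parity bit = 1 (so all 19 bits XOR to 0).

0110000111100101101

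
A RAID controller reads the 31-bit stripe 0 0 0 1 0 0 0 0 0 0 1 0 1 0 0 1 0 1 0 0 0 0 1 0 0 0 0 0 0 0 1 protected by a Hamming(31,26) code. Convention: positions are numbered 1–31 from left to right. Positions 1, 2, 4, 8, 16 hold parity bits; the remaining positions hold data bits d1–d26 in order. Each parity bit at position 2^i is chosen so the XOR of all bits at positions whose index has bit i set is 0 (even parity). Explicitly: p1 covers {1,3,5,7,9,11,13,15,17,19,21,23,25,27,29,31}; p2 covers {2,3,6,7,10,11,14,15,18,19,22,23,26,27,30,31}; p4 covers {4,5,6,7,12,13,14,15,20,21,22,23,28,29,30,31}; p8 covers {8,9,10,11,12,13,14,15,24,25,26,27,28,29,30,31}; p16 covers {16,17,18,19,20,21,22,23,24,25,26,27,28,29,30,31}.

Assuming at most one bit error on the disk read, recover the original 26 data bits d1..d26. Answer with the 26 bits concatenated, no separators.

s1 (pos 1,3,5,7,9,11,13,15,17,19,21,23,25,27,29,31): 0⊕0⊕0⊕0⊕0⊕1⊕1⊕0⊕0⊕0⊕0⊕1⊕0⊕0⊕0⊕1 = 0
s2 (pos 2,3,6,7,10,11,14,15,18,19,22,23,26,27,30,31): 0⊕0⊕0⊕0⊕0⊕1⊕0⊕0⊕1⊕0⊕0⊕1⊕0⊕0⊕0⊕1 = 0
s4 (pos 4,5,6,7,12,13,14,15,20,21,22,23,28,29,30,31): 1⊕0⊕0⊕0⊕0⊕1⊕0⊕0⊕0⊕0⊕0⊕1⊕0⊕0⊕0⊕1 = 0
s8 (pos 8,9,10,11,12,13,14,15,24,25,26,27,28,29,30,31): 0⊕0⊕0⊕1⊕0⊕1⊕0⊕0⊕0⊕0⊕0⊕0⊕0⊕0⊕0⊕1 = 1
s16 (pos 16,17,18,19,20,21,22,23,24,25,26,27,28,29,30,31): 1⊕0⊕1⊕0⊕0⊕0⊕0⊕1⊕0⊕0⊕0⊕0⊕0⊕0⊕0⊕1 = 0
Syndrome s16…s1 = 01000 → error at position 8.
Flip position 8: 0001000000101001010000100000001 → 0001000100101001010000100000001
Read data bits from positions 3,5,6,7,9,10,11,12,13,14,15,17,18,19,20,21,22,23,24,25,26,27,28,29,30,31: 00000010100010000100000001

00000010100010000100000001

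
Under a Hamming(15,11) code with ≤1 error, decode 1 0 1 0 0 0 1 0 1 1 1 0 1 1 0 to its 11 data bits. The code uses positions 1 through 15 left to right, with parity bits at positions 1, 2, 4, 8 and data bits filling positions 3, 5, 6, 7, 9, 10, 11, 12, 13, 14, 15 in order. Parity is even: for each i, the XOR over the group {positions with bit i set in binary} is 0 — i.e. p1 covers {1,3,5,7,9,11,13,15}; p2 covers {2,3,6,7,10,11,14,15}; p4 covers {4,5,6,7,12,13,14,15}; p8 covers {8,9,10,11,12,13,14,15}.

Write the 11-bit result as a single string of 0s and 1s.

10011110100

s1 (pos 1,3,5,7,9,11,13,15): 1⊕1⊕0⊕1⊕1⊕1⊕1⊕0 = 0
s2 (pos 2,3,6,7,10,11,14,15): 0⊕1⊕0⊕1⊕1⊕1⊕1⊕0 = 1
s4 (pos 4,5,6,7,12,13,14,15): 0⊕0⊕0⊕1⊕0⊕1⊕1⊕0 = 1
s8 (pos 8,9,10,11,12,13,14,15): 0⊕1⊕1⊕1⊕0⊕1⊕1⊕0 = 1
Syndrome s8…s1 = 1110 → error at position 14.
Flip position 14: 101000101110110 → 101000101110100
Read data bits from positions 3,5,6,7,9,10,11,12,13,14,15: 10011110100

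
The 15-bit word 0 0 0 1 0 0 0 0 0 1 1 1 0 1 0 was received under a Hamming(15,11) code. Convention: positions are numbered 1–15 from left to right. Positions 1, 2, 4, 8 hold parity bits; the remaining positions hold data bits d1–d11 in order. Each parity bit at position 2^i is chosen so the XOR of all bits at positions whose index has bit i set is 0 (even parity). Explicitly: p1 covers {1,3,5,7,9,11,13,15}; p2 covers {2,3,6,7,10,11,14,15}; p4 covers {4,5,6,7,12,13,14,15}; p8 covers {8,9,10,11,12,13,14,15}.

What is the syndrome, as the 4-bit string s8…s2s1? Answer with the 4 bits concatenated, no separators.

s1 (pos 1,3,5,7,9,11,13,15): 0⊕0⊕0⊕0⊕0⊕1⊕0⊕0 = 1
s2 (pos 2,3,6,7,10,11,14,15): 0⊕0⊕0⊕0⊕1⊕1⊕1⊕0 = 1
s4 (pos 4,5,6,7,12,13,14,15): 1⊕0⊕0⊕0⊕1⊕0⊕1⊕0 = 1
s8 (pos 8,9,10,11,12,13,14,15): 0⊕0⊕1⊕1⊕1⊕0⊕1⊕0 = 0
Syndrome s8…s1 = 0111 → error at position 7.

0111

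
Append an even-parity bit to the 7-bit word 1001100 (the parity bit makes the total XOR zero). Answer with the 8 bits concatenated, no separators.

10011001

XOR of the 7 data bits: 1⊕0⊕0⊕1⊕1⊕0⊕0 = 1
Parity bit = 1 (so all 8 bits XOR to 0).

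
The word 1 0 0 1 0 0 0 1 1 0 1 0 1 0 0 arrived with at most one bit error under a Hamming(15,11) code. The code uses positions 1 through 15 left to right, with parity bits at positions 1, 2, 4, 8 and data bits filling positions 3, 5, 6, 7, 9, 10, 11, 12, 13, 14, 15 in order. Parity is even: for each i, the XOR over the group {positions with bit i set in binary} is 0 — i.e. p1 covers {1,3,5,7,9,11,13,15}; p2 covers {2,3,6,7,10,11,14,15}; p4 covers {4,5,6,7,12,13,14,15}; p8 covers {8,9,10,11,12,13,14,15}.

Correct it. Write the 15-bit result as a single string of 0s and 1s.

s1 (pos 1,3,5,7,9,11,13,15): 1⊕0⊕0⊕0⊕1⊕1⊕1⊕0 = 0
s2 (pos 2,3,6,7,10,11,14,15): 0⊕0⊕0⊕0⊕0⊕1⊕0⊕0 = 1
s4 (pos 4,5,6,7,12,13,14,15): 1⊕0⊕0⊕0⊕0⊕1⊕0⊕0 = 0
s8 (pos 8,9,10,11,12,13,14,15): 1⊕1⊕0⊕1⊕0⊕1⊕0⊕0 = 0
Syndrome s8…s1 = 0010 → error at position 2.
Flip position 2: 100100011010100 → 110100011010100

110100011010100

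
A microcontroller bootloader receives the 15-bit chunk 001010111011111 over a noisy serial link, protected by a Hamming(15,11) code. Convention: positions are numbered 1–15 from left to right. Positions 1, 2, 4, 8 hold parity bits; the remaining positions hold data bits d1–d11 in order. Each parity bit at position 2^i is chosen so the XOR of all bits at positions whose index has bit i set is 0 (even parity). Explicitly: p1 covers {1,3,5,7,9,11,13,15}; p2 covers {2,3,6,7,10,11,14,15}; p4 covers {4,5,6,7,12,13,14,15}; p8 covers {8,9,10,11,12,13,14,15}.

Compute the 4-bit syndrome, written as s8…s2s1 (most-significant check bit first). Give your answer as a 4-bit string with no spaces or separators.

s1 (pos 1,3,5,7,9,11,13,15): 0⊕1⊕1⊕1⊕1⊕1⊕1⊕1 = 1
s2 (pos 2,3,6,7,10,11,14,15): 0⊕1⊕0⊕1⊕0⊕1⊕1⊕1 = 1
s4 (pos 4,5,6,7,12,13,14,15): 0⊕1⊕0⊕1⊕1⊕1⊕1⊕1 = 0
s8 (pos 8,9,10,11,12,13,14,15): 1⊕1⊕0⊕1⊕1⊕1⊕1⊕1 = 1
Syndrome s8…s1 = 1011 → error at position 11.

1011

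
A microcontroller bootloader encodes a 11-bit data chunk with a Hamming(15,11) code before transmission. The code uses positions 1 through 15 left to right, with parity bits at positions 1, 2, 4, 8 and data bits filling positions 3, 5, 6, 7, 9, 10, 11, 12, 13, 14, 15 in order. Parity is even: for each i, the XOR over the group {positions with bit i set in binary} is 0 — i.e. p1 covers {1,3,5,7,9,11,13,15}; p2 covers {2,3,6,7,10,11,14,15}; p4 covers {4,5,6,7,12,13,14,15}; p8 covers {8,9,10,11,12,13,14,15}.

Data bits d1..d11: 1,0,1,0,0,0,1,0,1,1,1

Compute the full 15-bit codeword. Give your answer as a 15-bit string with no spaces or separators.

Place data at non-parity positions: p1 p2 1 p4 0 1 0 p8 0 0 1 0 1 1 1
p1 (pos 1,3,5,7,9,11,13,15): XOR of data positions = 1⊕0⊕0⊕0⊕1⊕1⊕1 = 0
p2 (pos 2,3,6,7,10,11,14,15): XOR of data positions = 1⊕1⊕0⊕0⊕1⊕1⊕1 = 1
p4 (pos 4,5,6,7,12,13,14,15): XOR of data positions = 0⊕1⊕0⊕0⊕1⊕1⊕1 = 0
p8 (pos 8,9,10,11,12,13,14,15): XOR of data positions = 0⊕0⊕1⊕0⊕1⊕1⊕1 = 0
Codeword: 011001000010111

011001000010111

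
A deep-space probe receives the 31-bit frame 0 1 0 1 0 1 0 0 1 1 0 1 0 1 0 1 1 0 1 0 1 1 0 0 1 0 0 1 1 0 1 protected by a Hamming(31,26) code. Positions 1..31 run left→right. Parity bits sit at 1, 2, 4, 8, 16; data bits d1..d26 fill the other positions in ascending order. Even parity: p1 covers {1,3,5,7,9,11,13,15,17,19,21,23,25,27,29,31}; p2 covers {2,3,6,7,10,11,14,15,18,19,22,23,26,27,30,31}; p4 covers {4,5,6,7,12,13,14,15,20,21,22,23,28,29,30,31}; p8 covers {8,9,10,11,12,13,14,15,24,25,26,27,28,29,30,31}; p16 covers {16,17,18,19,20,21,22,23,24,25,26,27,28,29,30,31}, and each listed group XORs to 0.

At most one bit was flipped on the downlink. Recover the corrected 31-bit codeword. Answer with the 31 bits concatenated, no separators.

0101010011010101101011101001101

s1 (pos 1,3,5,7,9,11,13,15,17,19,21,23,25,27,29,31): 0⊕0⊕0⊕0⊕1⊕0⊕0⊕0⊕1⊕1⊕1⊕0⊕1⊕0⊕1⊕1 = 1
s2 (pos 2,3,6,7,10,11,14,15,18,19,22,23,26,27,30,31): 1⊕0⊕1⊕0⊕1⊕0⊕1⊕0⊕0⊕1⊕1⊕0⊕0⊕0⊕0⊕1 = 1
s4 (pos 4,5,6,7,12,13,14,15,20,21,22,23,28,29,30,31): 1⊕0⊕1⊕0⊕1⊕0⊕1⊕0⊕0⊕1⊕1⊕0⊕1⊕1⊕0⊕1 = 1
s8 (pos 8,9,10,11,12,13,14,15,24,25,26,27,28,29,30,31): 0⊕1⊕1⊕0⊕1⊕0⊕1⊕0⊕0⊕1⊕0⊕0⊕1⊕1⊕0⊕1 = 0
s16 (pos 16,17,18,19,20,21,22,23,24,25,26,27,28,29,30,31): 1⊕1⊕0⊕1⊕0⊕1⊕1⊕0⊕0⊕1⊕0⊕0⊕1⊕1⊕0⊕1 = 1
Syndrome s16…s1 = 10111 → error at position 23.
Flip position 23: 0101010011010101101011001001101 → 0101010011010101101011101001101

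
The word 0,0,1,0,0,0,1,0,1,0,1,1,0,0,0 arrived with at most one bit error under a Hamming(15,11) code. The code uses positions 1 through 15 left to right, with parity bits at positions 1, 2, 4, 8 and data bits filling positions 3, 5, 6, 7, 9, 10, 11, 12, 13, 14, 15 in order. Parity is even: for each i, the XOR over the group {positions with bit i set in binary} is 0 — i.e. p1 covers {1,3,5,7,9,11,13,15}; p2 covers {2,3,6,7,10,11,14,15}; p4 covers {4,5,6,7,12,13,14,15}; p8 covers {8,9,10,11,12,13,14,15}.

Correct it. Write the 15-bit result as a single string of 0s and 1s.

001000101111000

s1 (pos 1,3,5,7,9,11,13,15): 0⊕1⊕0⊕1⊕1⊕1⊕0⊕0 = 0
s2 (pos 2,3,6,7,10,11,14,15): 0⊕1⊕0⊕1⊕0⊕1⊕0⊕0 = 1
s4 (pos 4,5,6,7,12,13,14,15): 0⊕0⊕0⊕1⊕1⊕0⊕0⊕0 = 0
s8 (pos 8,9,10,11,12,13,14,15): 0⊕1⊕0⊕1⊕1⊕0⊕0⊕0 = 1
Syndrome s8…s1 = 1010 → error at position 10.
Flip position 10: 001000101011000 → 001000101111000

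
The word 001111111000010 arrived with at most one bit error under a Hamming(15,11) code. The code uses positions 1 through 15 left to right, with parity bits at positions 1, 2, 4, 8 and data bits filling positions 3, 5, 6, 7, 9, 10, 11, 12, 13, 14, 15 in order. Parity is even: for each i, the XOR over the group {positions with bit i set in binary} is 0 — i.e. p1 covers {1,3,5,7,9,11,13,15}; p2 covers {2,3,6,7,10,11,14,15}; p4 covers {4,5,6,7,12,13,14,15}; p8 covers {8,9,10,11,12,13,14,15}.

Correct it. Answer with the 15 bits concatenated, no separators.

s1 (pos 1,3,5,7,9,11,13,15): 0⊕1⊕1⊕1⊕1⊕0⊕0⊕0 = 0
s2 (pos 2,3,6,7,10,11,14,15): 0⊕1⊕1⊕1⊕0⊕0⊕1⊕0 = 0
s4 (pos 4,5,6,7,12,13,14,15): 1⊕1⊕1⊕1⊕0⊕0⊕1⊕0 = 1
s8 (pos 8,9,10,11,12,13,14,15): 1⊕1⊕0⊕0⊕0⊕0⊕1⊕0 = 1
Syndrome s8…s1 = 1100 → error at position 12.
Flip position 12: 001111111000010 → 001111111001010

001111111001010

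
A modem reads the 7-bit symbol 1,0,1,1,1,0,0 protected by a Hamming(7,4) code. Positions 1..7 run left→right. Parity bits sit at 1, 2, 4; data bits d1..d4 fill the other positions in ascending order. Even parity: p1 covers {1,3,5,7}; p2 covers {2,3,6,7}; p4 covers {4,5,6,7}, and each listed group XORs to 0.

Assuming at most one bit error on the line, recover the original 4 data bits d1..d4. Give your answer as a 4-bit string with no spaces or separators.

0100

s1 (pos 1,3,5,7): 1⊕1⊕1⊕0 = 1
s2 (pos 2,3,6,7): 0⊕1⊕0⊕0 = 1
s4 (pos 4,5,6,7): 1⊕1⊕0⊕0 = 0
Syndrome s4…s1 = 011 → error at position 3.
Flip position 3: 1011100 → 1001100
Read data bits from positions 3,5,6,7: 0100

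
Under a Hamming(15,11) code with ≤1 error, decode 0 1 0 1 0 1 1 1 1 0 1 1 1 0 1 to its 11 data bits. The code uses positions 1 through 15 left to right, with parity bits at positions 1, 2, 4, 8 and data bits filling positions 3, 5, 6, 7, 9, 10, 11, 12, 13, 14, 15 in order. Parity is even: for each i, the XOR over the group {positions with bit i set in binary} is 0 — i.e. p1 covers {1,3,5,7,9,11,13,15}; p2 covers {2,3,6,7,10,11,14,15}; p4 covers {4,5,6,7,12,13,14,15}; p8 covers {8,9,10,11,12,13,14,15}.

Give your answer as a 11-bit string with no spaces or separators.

10111011101

s1 (pos 1,3,5,7,9,11,13,15): 0⊕0⊕0⊕1⊕1⊕1⊕1⊕1 = 1
s2 (pos 2,3,6,7,10,11,14,15): 1⊕0⊕1⊕1⊕0⊕1⊕0⊕1 = 1
s4 (pos 4,5,6,7,12,13,14,15): 1⊕0⊕1⊕1⊕1⊕1⊕0⊕1 = 0
s8 (pos 8,9,10,11,12,13,14,15): 1⊕1⊕0⊕1⊕1⊕1⊕0⊕1 = 0
Syndrome s8…s1 = 0011 → error at position 3.
Flip position 3: 010101111011101 → 011101111011101
Read data bits from positions 3,5,6,7,9,10,11,12,13,14,15: 10111011101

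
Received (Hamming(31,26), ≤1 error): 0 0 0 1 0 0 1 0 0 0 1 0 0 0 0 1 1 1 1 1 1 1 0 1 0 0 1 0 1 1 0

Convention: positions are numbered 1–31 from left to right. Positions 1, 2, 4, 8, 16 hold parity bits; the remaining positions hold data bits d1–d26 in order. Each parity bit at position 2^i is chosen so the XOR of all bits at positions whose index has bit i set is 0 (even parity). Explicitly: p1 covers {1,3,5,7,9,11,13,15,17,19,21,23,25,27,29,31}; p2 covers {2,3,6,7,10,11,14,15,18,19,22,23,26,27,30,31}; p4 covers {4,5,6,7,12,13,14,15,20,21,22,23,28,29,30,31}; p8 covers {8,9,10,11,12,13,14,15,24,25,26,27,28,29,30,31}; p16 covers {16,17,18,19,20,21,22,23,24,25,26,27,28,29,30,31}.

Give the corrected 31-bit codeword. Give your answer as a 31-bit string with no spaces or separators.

s1 (pos 1,3,5,7,9,11,13,15,17,19,21,23,25,27,29,31): 0⊕0⊕0⊕1⊕0⊕1⊕0⊕0⊕1⊕1⊕1⊕0⊕0⊕1⊕1⊕0 = 1
s2 (pos 2,3,6,7,10,11,14,15,18,19,22,23,26,27,30,31): 0⊕0⊕0⊕1⊕0⊕1⊕0⊕0⊕1⊕1⊕1⊕0⊕0⊕1⊕1⊕0 = 1
s4 (pos 4,5,6,7,12,13,14,15,20,21,22,23,28,29,30,31): 1⊕0⊕0⊕1⊕0⊕0⊕0⊕0⊕1⊕1⊕1⊕0⊕0⊕1⊕1⊕0 = 1
s8 (pos 8,9,10,11,12,13,14,15,24,25,26,27,28,29,30,31): 0⊕0⊕0⊕1⊕0⊕0⊕0⊕0⊕1⊕0⊕0⊕1⊕0⊕1⊕1⊕0 = 1
s16 (pos 16,17,18,19,20,21,22,23,24,25,26,27,28,29,30,31): 1⊕1⊕1⊕1⊕1⊕1⊕1⊕0⊕1⊕0⊕0⊕1⊕0⊕1⊕1⊕0 = 1
Syndrome s16…s1 = 11111 → error at position 31.
Flip position 31: 0001001000100001111111010010110 → 0001001000100001111111010010111

0001001000100001111111010010111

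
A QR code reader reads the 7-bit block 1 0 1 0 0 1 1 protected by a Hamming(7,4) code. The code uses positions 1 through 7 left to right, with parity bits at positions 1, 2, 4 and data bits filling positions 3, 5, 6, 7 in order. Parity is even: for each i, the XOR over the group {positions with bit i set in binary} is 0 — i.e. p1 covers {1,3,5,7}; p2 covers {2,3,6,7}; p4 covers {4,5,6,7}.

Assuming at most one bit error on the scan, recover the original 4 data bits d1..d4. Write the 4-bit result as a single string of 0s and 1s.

0011

s1 (pos 1,3,5,7): 1⊕1⊕0⊕1 = 1
s2 (pos 2,3,6,7): 0⊕1⊕1⊕1 = 1
s4 (pos 4,5,6,7): 0⊕0⊕1⊕1 = 0
Syndrome s4…s1 = 011 → error at position 3.
Flip position 3: 1010011 → 1000011
Read data bits from positions 3,5,6,7: 0011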